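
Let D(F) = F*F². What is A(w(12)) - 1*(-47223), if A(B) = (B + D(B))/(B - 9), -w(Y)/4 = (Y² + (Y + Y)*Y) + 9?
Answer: 619195543/197 ≈ 3.1431e+6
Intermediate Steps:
D(F) = F³
w(Y) = -36 - 12*Y² (w(Y) = -4*((Y² + (Y + Y)*Y) + 9) = -4*((Y² + (2*Y)*Y) + 9) = -4*((Y² + 2*Y²) + 9) = -4*(3*Y² + 9) = -4*(9 + 3*Y²) = -36 - 12*Y²)
A(B) = (B + B³)/(-9 + B) (A(B) = (B + B³)/(B - 9) = (B + B³)/(-9 + B))
A(w(12)) - 1*(-47223) = ((-36 - 12*12²) + (-36 - 12*12²)³)/(-9 + (-36 - 12*12²)) - 1*(-47223) = ((-36 - 12*144) + (-36 - 12*144)³)/(-9 + (-36 - 12*144)) + 47223 = ((-36 - 1728) + (-36 - 1728)³)/(-9 + (-36 - 1728)) + 47223 = (-1764 + (-1764)³)/(-9 - 1764) + 47223 = (-1764 - 5489031744)/(-1773) + 47223 = -1/1773*(-5489033508) + 47223 = 609892612/197 + 47223 = 619195543/197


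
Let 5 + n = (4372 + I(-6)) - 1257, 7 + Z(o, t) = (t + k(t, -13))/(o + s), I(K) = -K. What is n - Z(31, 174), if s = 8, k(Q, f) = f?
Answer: 121636/39 ≈ 3118.9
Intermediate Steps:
Z(o, t) = -7 + (-13 + t)/(8 + o) (Z(o, t) = -7 + (t - 13)/(o + 8) = -7 + (-13 + t)/(8 + o))
n = 3116 (n = -5 + ((4372 - 1*(-6)) - 1257) = -5 + ((4372 + 6) - 1257) = -5 + (4378 - 1257) = -5 + 3121 = 3116)
n - Z(31, 174) = 3116 - (-69 + 174 - 7*31)/(8 + 31) = 3116 - (-69 + 174 - 217)/39 = 3116 - (-112)/39 = 3116 - 1*(-112/39) = 3116 + 112/39 = 121636/39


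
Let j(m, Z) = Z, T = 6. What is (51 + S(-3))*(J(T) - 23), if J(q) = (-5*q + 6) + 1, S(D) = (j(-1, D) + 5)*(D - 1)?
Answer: -1978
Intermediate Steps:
S(D) = (-1 + D)*(5 + D) (S(D) = (D + 5)*(D - 1) = (5 + D)*(-1 + D) = (-1 + D)*(5 + D))
J(q) = 7 - 5*q (J(q) = (6 - 5*q) + 1 = 7 - 5*q)
(51 + S(-3))*(J(T) - 23) = (51 + (-5 + (-3)² + 4*(-3)))*((7 - 5*6) - 23) = (51 + (-5 + 9 - 12))*((7 - 30) - 23) = (51 - 8)*(-23 - 23) = 43*(-46) = -1978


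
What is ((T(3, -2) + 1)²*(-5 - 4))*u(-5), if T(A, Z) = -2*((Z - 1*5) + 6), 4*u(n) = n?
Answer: 405/4 ≈ 101.25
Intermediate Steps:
u(n) = n/4
T(A, Z) = -2 - 2*Z (T(A, Z) = -2*((Z - 5) + 6) = -2*((-5 + Z) + 6) = -2*(1 + Z) = -2 - 2*Z)
((T(3, -2) + 1)²*(-5 - 4))*u(-5) = (((-2 - 2*(-2)) + 1)²*(-5 - 4))*((¼)*(-5)) = (((-2 + 4) + 1)²*(-9))*(-5/4) = ((2 + 1)²*(-9))*(-5/4) = (3²*(-9))*(-5/4) = (9*(-9))*(-5/4) = -81*(-5/4) = 405/4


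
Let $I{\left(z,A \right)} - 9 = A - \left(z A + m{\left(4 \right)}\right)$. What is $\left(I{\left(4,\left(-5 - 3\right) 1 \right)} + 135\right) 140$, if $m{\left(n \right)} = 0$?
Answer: $23520$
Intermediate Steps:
$I{\left(z,A \right)} = 9 + A - A z$ ($I{\left(z,A \right)} = 9 - \left(- A + z A\right) = 9 - \left(- A + A z\right) = 9 + A - A z$)
$\left(I{\left(4,\left(-5 - 3\right) 1 \right)} + 135\right) 140 = \left(\left(9 + \left(-5 - 3\right) 1 - \left(-5 - 3\right) 1 \cdot 4\right) + 135\right) 140 = \left(\left(9 - 8 - \left(-8\right) 1 \cdot 4\right) + 135\right) 140 = \left(\left(9 - 8 - \left(-8\right) 4\right) + 135\right) 140 = \left(\left(9 - 8 + 32\right) + 135\right) 140 = \left(33 + 135\right) 140 = 168 \cdot 140 = 23520$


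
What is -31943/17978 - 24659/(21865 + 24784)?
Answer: -1933428509/838655722 ≈ -2.3054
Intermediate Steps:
-31943/17978 - 24659/(21865 + 24784) = -31943*1/17978 - 24659/46649 = -31943/17978 - 24659*1/46649 = -31943/17978 - 24659/46649 = -1933428509/838655722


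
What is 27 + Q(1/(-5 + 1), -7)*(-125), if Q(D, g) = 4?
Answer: -473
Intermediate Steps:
27 + Q(1/(-5 + 1), -7)*(-125) = 27 + 4*(-125) = 27 - 500 = -473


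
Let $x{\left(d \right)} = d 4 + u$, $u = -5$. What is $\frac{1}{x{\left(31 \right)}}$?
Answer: $\frac{1}{119} \approx 0.0084034$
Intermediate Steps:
$x{\left(d \right)} = -5 + 4 d$ ($x{\left(d \right)} = d 4 - 5 = 4 d - 5 = -5 + 4 d$)
$\frac{1}{x{\left(31 \right)}} = \frac{1}{-5 + 4 \cdot 31} = \frac{1}{-5 + 124} = \frac{1}{119}$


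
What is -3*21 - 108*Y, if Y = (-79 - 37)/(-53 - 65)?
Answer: -9981/59 ≈ -169.17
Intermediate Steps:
Y = 58/59 (Y = -116/(-118) = -116*(-1/118) = 58/59 ≈ 0.98305)
-3*21 - 108*Y = -3*21 - 108*58/59 = -63 - 6264/59 = -9981/59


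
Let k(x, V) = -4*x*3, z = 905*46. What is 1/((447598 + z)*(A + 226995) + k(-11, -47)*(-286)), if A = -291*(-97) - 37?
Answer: 1/124843609428 ≈ 8.0100e-12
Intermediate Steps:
z = 41630
k(x, V) = -12*x
A = 28190 (A = 28227 - 37 = 28190)
1/((447598 + z)*(A + 226995) + k(-11, -47)*(-286)) = 1/((447598 + 41630)*(28190 + 226995) - 12*(-11)*(-286)) = 1/(489228*255185 + 132*(-286)) = 1/(124843647180 - 37752) = 1/124843609428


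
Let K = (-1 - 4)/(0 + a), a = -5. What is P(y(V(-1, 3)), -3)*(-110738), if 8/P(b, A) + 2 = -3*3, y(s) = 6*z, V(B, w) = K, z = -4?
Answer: 885904/11 ≈ 80537.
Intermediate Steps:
K = 1 (K = (-1 - 4)/(0 - 5) = -5/(-5) = -5*(-⅕) = 1)
V(B, w) = 1
y(s) = -24 (y(s) = 6*(-4) = -24)
P(b, A) = -8/11 (P(b, A) = 8/(-2 - 3*3) = 8/(-2 - 9) = 8/(-11) = 8*(-1/11) = -8/11)
P(y(V(-1, 3)), -3)*(-110738) = -8/11*(-110738) = 885904/11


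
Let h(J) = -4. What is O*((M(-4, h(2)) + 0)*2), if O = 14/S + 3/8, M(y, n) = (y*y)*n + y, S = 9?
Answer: -2363/9 ≈ -262.56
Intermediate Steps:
M(y, n) = y + n*y² (M(y, n) = y²*n + y = n*y² + y = y + n*y²)
O = 139/72 (O = 14/9 + 3/8 = 139/72 ≈ 1.9306)
O*((M(-4, h(2)) + 0)*2) = 139*((-4*(1 - 4*(-4)) + 0)*2)/72 = 139*((-4*(1 + 16) + 0)*2)/72 = 139*((-4*17 + 0)*2)/72 = 139*((-68 + 0)*2)/72 = 139*(-68*2)/72 = (139/72)*(-136) = -2363/9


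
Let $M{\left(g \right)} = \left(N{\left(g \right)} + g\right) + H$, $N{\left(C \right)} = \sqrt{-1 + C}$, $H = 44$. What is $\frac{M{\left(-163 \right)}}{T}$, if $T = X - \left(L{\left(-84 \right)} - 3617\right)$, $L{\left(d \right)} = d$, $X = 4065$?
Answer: $- \frac{119}{7766} + \frac{i \sqrt{41}}{3883} \approx -0.015323 + 0.001649 i$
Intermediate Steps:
$M{\left(g \right)} = 44 + g + \sqrt{-1 + g}$ ($M{\left(g \right)} = \left(\sqrt{-1 + g} + g\right) + 44 = \left(g + \sqrt{-1 + g}\right) + 44 = 44 + g + \sqrt{-1 + g}$)
$T = 7766$ ($T = 4065 - \left(-84 - 3617\right) = 4065 - -3701 = 4065 + 3701 = 7766$)
$\frac{M{\left(-163 \right)}}{T} = \frac{44 - 163 + \sqrt{-1 - 163}}{7766} = \left(44 - 163 + \sqrt{-164}\right) \frac{1}{7766} = \left(44 - 163 + 2 i \sqrt{41}\right) \frac{1}{7766} = \left(-119 + 2 i \sqrt{41}\right) \frac{1}{7766} = - \frac{119}{7766} + \frac{i \sqrt{41}}{3883}$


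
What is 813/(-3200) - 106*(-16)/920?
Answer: 116981/73600 ≈ 1.5894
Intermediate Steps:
813/(-3200) - 106*(-16)/920 = 813*(-1/3200) + 1696*(1/920) = -813/3200 + 212/115 = 116981/73600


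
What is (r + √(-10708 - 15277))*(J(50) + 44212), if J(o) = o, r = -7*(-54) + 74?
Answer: 20006424 + 44262*I*√25985 ≈ 2.0006e+7 + 7.135e+6*I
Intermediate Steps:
r = 452 (r = 378 + 74 = 452)
(r + √(-10708 - 15277))*(J(50) + 44212) = (452 + √(-10708 - 15277))*(50 + 44212) = (452 + √(-25985))*44262 = (452 + I*√25985)*44262 = 20006424 + 44262*I*√25985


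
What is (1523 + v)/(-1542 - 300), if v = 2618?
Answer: -4141/1842 ≈ -2.2481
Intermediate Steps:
(1523 + v)/(-1542 - 300) = (1523 + 2618)/(-1542 - 300) = 4141/(-1842) = 4141*(-1/1842) = -4141/1842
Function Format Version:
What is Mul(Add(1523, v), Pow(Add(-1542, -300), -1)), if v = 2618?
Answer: Rational(-4141, 1842) ≈ -2.2481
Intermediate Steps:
Mul(Add(1523, v), Pow(Add(-1542, -300), -1)) = Mul(Add(1523, 2618), Pow(Add(-1542, -300), -1)) = Mul(4141, Pow(-1842, -1)) = Mul(4141, Rational(-1, 1842)) = Rational(-4141, 1842)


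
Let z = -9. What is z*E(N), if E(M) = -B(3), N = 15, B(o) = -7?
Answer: -63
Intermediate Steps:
E(M) = 7 (E(M) = -1*(-7) = 7)
z*E(N) = -9*7 = -63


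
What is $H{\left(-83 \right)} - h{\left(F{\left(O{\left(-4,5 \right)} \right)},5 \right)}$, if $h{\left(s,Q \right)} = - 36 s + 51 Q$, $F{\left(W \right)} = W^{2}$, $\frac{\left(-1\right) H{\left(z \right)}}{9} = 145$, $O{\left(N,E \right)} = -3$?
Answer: $-1236$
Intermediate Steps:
$H{\left(z \right)} = -1305$ ($H{\left(z \right)} = \left(-9\right) 145 = -1305$)
$H{\left(-83 \right)} - h{\left(F{\left(O{\left(-4,5 \right)} \right)},5 \right)} = -1305 - \left(- 36 \left(-3\right)^{2} + 51 \cdot 5\right) = -1305 - \left(\left(-36\right) 9 + 255\right) = -1305 - \left(-324 + 255\right) = -1305 - -69 = -1305 + 69 = -1236$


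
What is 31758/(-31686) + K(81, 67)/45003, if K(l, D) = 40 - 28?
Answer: -79379169/79220281 ≈ -1.0020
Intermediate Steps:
K(l, D) = 12
31758/(-31686) + K(81, 67)/45003 = 31758/(-31686) + 12/45003 = 31758*(-1/31686) + 12*(1/45003) = -5293/5281 + 4/15001 = -79379169/79220281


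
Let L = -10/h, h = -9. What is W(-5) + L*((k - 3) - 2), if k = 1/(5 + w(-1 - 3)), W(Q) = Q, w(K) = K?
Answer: -85/9 ≈ -9.4444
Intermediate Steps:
k = 1 (k = 1/(5 + (-1 - 3)) = 1/(5 - 4) = 1/1 = 1)
L = 10/9 (L = -10/(-9) = -10*(-⅑) = 10/9 ≈ 1.1111)
W(-5) + L*((k - 3) - 2) = -5 + 10*((1 - 3) - 2)/9 = -5 + 10*(-2 - 2)/9 = -5 + (10/9)*(-4) = -5 - 40/9 = -85/9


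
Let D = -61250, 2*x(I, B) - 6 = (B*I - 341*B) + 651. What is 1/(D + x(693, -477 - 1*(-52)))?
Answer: -2/271443 ≈ -7.3680e-6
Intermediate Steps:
x(I, B) = 657/2 - 341*B/2 + B*I/2 (x(I, B) = 3 + ((B*I - 341*B) + 651)/2 = 3 + ((-341*B + B*I) + 651)/2 = 3 + (651 - 341*B + B*I)/2 = 3 + (651/2 - 341*B/2 + B*I/2) = 657/2 - 341*B/2 + B*I/2)
1/(D + x(693, -477 - 1*(-52))) = 1/(-61250 + (657/2 - 341*(-477 - 1*(-52))/2 + (½)*(-477 - 1*(-52))*693)) = 1/(-61250 + (657/2 - 341*(-477 + 52)/2 + (½)*(-477 + 52)*693)) = 1/(-61250 + (657/2 - 341/2*(-425) + (½)*(-425)*693)) = 1/(-61250 + (657/2 + 144925/2 - 294525/2)) = 1/(-61250 - 148943/2) = 1/(-271443/2) = -2/271443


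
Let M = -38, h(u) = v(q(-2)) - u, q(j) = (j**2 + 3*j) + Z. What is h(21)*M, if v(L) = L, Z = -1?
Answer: 912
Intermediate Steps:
q(j) = -1 + j**2 + 3*j (q(j) = (j**2 + 3*j) - 1 = -1 + j**2 + 3*j)
h(u) = -3 - u (h(u) = (-1 + (-2)**2 + 3*(-2)) - u = (-1 + 4 - 6) - u = -3 - u)
h(21)*M = (-3 - 1*21)*(-38) = (-3 - 21)*(-38) = -24*(-38) = 912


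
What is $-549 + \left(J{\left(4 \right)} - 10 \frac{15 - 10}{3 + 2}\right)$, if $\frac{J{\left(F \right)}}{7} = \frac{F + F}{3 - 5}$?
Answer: $-587$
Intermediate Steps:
$J{\left(F \right)} = - 7 F$ ($J{\left(F \right)} = 7 \frac{F + F}{3 - 5} = 7 \frac{2 F}{-2} = 7 \cdot 2 F \left(- \frac{1}{2}\right) = 7 \left(- F\right) = - 7 F$)
$-549 + \left(J{\left(4 \right)} - 10 \frac{15 - 10}{3 + 2}\right) = -549 - \left(28 + 10 \frac{15 - 10}{3 + 2}\right) = -549 - \left(28 + 10 \cdot \frac{5}{5}\right) = -549 - \left(28 + 10 \cdot 5 \cdot \frac{1}{5}\right) = -549 - 38 = -587$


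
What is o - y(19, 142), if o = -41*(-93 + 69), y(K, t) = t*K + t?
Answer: -1856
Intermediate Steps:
y(K, t) = t + K*t (y(K, t) = K*t + t = t + K*t)
o = 984 (o = -41*(-24) = 984)
o - y(19, 142) = 984 - 142*(1 + 19) = 984 - 142*20 = 984 - 1*2840 = 984 - 2840 = -1856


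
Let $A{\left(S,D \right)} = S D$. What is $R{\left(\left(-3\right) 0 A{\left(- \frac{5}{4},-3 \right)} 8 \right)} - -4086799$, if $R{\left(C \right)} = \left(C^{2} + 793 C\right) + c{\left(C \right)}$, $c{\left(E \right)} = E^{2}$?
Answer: $4086799$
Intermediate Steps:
$A{\left(S,D \right)} = D S$
$R{\left(C \right)} = 2 C^{2} + 793 C$ ($R{\left(C \right)} = \left(C^{2} + 793 C\right) + C^{2} = 2 C^{2} + 793 C$)
$R{\left(\left(-3\right) 0 A{\left(- \frac{5}{4},-3 \right)} 8 \right)} - -4086799 = \left(-3\right) 0 \left(- 3 \left(- \frac{5}{4}\right)\right) 8 \left(793 + 2 \left(-3\right) 0 \left(- 3 \left(- \frac{5}{4}\right)\right) 8\right) - -4086799 = 0 \left(- 3 \left(\left(-5\right) \frac{1}{4}\right)\right) 8 \left(793 + 2 \cdot 0 \left(- 3 \left(\left(-5\right) \frac{1}{4}\right)\right) 8\right) + 4086799 = 0 \left(\left(-3\right) \left(- \frac{5}{4}\right)\right) 8 \left(793 + 2 \cdot 0 \left(\left(-3\right) \left(- \frac{5}{4}\right)\right) 8\right) + 4086799 = 0 \cdot \frac{15}{4} \cdot 8 \left(793 + 2 \cdot 0 \cdot \frac{15}{4} \cdot 8\right) + 4086799 = 0 \cdot 8 \left(793 + 2 \cdot 0 \cdot 8\right) + 4086799 = 0 \left(793 + 2 \cdot 0\right) + 4086799 = 0 \left(793 + 0\right) + 4086799 = 0 \cdot 793 + 4086799 = 0 + 4086799 = 4086799$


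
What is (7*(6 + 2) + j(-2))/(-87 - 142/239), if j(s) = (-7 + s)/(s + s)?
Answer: -55687/83740 ≈ -0.66500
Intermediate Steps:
j(s) = (-7 + s)/(2*s) (j(s) = (-7 + s)/((2*s)) = (-7 + s)*(1/(2*s)) = (-7 + s)/(2*s))
(7*(6 + 2) + j(-2))/(-87 - 142/239) = (7*(6 + 2) + (½)*(-7 - 2)/(-2))/(-87 - 142/239) = (7*8 + (½)*(-½)*(-9))/(-87 - 142*1/239) = (56 + 9/4)/(-87 - 142/239) = 233/(4*(-20935/239)) = (233/4)*(-239/20935) = -55687/83740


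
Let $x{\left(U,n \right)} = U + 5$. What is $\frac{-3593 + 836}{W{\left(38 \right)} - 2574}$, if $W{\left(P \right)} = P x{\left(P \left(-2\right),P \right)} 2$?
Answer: $\frac{2757}{7970} \approx 0.34592$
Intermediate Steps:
$x{\left(U,n \right)} = 5 + U$
$W{\left(P \right)} = 2 P \left(5 - 2 P\right)$ ($W{\left(P \right)} = P \left(5 + P \left(-2\right)\right) 2 = P \left(5 - 2 P\right) 2 = 2 P \left(5 - 2 P\right)$)
$\frac{-3593 + 836}{W{\left(38 \right)} - 2574} = \frac{-3593 + 836}{2 \cdot 38 \left(5 - 76\right) - 2574} = - \frac{2757}{2 \cdot 38 \left(5 - 76\right) - 2574} = - \frac{2757}{2 \cdot 38 \left(-71\right) - 2574} = - \frac{2757}{-5396 - 2574} = - \frac{2757}{-7970} = \left(-2757\right) \left(- \frac{1}{7970}\right) = \frac{2757}{7970}$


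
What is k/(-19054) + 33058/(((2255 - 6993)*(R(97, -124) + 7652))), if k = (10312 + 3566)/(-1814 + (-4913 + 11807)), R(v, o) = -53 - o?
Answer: -926911123633/885464130764920 ≈ -0.0010468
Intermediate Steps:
k = 6939/2540 (k = 13878/(-1814 + 6894) = 13878/5080 = 13878*(1/5080) = 6939/2540 ≈ 2.7319)
k/(-19054) + 33058/(((2255 - 6993)*(R(97, -124) + 7652))) = (6939/2540)/(-19054) + 33058/(((2255 - 6993)*((-53 - 1*(-124)) + 7652))) = (6939/2540)*(-1/19054) + 33058/((-4738*((-53 + 124) + 7652))) = -6939/48397160 + 33058/((-4738*(71 + 7652))) = -6939/48397160 + 33058/((-4738*7723)) = -6939/48397160 + 33058/(-36591574) = -6939/48397160 + 33058*(-1/36591574) = -6939/48397160 - 16529/18295787 = -926911123633/885464130764920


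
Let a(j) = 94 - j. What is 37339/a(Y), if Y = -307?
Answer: 37339/401 ≈ 93.115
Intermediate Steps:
37339/a(Y) = 37339/(94 - 1*(-307)) = 37339/(94 + 307) = 37339/401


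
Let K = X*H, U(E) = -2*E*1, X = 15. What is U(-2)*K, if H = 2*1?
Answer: 120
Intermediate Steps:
U(E) = -2*E
H = 2
K = 30 (K = 15*2 = 30)
U(-2)*K = -2*(-2)*30 = 4*30 = 120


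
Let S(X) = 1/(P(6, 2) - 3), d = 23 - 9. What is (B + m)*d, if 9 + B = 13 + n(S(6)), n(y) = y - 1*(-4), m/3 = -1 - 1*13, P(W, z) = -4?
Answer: -478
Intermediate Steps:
d = 14
m = -42 (m = 3*(-1 - 1*13) = 3*(-1 - 13) = 3*(-14) = -42)
S(X) = -⅐ (S(X) = 1/(-4 - 3) = 1/(-7) = -⅐)
n(y) = 4 + y (n(y) = y + 4 = 4 + y)
B = 55/7 (B = -9 + (13 + (4 - ⅐)) = -9 + (13 + 27/7) = -9 + 118/7 = 55/7 ≈ 7.8571)
(B + m)*d = (55/7 - 42)*14 = -239/7*14 = -478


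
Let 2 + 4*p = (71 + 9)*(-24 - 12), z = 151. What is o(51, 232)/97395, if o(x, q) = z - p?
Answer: 581/64930 ≈ 0.0089481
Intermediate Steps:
p = -1441/2 (p = -½ + ((71 + 9)*(-24 - 12))/4 = -½ + (80*(-36))/4 = -½ + (¼)*(-2880) = -½ - 720 = -1441/2 ≈ -720.50)
o(x, q) = 1743/2 (o(x, q) = 151 - 1*(-1441/2) = 151 + 1441/2 = 1743/2)
o(51, 232)/97395 = (1743/2)/97395 = (1743/2)*(1/97395) = 581/64930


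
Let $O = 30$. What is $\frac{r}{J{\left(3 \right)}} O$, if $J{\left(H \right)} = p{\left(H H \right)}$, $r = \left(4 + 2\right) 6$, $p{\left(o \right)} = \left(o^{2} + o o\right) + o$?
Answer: $\frac{120}{19} \approx 6.3158$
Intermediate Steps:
$p{\left(o \right)} = o + 2 o^{2}$ ($p{\left(o \right)} = \left(o^{2} + o^{2}\right) + o = 2 o^{2} + o = o + 2 o^{2}$)
$r = 36$ ($r = 6 \cdot 6 = 36$)
$J{\left(H \right)} = H^{2} \left(1 + 2 H^{2}\right)$ ($J{\left(H \right)} = H H \left(1 + 2 H H\right) = H^{2} \left(1 + 2 H^{2}\right)$)
$\frac{r}{J{\left(3 \right)}} O = \frac{1}{3^{2} + 2 \cdot 3^{4}} \cdot 36 \cdot 30 = \frac{1}{9 + 2 \cdot 81} \cdot 36 \cdot 30 = \frac{1}{9 + 162} \cdot 36 \cdot 30 = \frac{1}{171} \cdot 36 \cdot 30 = \frac{4}{19} \cdot 30 = \frac{120}{19}$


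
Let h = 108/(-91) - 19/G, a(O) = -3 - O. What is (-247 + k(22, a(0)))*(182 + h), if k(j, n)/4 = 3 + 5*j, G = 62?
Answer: 208775895/5642 ≈ 37004.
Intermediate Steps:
k(j, n) = 12 + 20*j (k(j, n) = 4*(3 + 5*j) = 12 + 20*j)
h = -8425/5642 (h = 108/(-91) - 19/62 = 108*(-1/91) - 19*1/62 = -108/91 - 19/62 = -8425/5642 ≈ -1.4933)
(-247 + k(22, a(0)))*(182 + h) = (-247 + (12 + 20*22))*(182 - 8425/5642) = (-247 + (12 + 440))*(1018419/5642) = (-247 + 452)*(1018419/5642) = 205*(1018419/5642) = 208775895/5642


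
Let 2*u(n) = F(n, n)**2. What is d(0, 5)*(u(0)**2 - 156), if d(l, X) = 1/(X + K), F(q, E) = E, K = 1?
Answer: -26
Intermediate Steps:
d(l, X) = 1/(1 + X) (d(l, X) = 1/(X + 1) = 1/(1 + X))
u(n) = n**2/2
d(0, 5)*(u(0)**2 - 156) = (((1/2)*0**2)**2 - 156)/(1 + 5) = (((1/2)*0)**2 - 156)/6 = (0**2 - 156)/6 = (0 - 156)/6 = (1/6)*(-156) = -26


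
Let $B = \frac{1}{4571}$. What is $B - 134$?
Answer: $- \frac{612513}{4571} \approx -134.0$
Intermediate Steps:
$B = \frac{1}{4571} \approx 0.00021877$
$B - 134 = \frac{1}{4571} - 134 = - \frac{612513}{4571}$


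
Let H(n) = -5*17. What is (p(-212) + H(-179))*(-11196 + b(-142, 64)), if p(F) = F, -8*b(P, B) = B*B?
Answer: 3477276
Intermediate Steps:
b(P, B) = -B²/8 (b(P, B) = -B*B/8 = -B²/8)
H(n) = -85
(p(-212) + H(-179))*(-11196 + b(-142, 64)) = (-212 - 85)*(-11196 - ⅛*64²) = -297*(-11196 - ⅛*4096) = -297*(-11196 - 512) = -297*(-11708) = 3477276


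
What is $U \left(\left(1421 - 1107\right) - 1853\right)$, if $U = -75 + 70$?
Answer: $7695$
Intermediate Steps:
$U = -5$
$U \left(\left(1421 - 1107\right) - 1853\right) = - 5 \left(\left(1421 - 1107\right) - 1853\right) = - 5 \left(314 - 1853\right) = \left(-5\right) \left(-1539\right) = 7695$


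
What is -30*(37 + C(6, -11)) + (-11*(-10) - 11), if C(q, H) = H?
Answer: -681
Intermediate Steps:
-30*(37 + C(6, -11)) + (-11*(-10) - 11) = -30*(37 - 11) + (-11*(-10) - 11) = -30*26 + (110 - 11) = -780 + 99 = -681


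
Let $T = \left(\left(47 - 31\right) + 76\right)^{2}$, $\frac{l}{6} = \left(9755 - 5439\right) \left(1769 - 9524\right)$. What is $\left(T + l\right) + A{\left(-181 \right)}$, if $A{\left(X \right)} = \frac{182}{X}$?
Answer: $- \frac{36347518078}{181} \approx -2.0082 \cdot 10^{8}$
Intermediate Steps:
$l = -200823480$ ($l = 6 \left(9755 - 5439\right) \left(1769 - 9524\right) = 6 \cdot 4316 \left(-7755\right) = 6 \left(-33470580\right) = -200823480$)
$T = 8464$ ($T = \left(16 + 76\right)^{2} = 92^{2} = 8464$)
$\left(T + l\right) + A{\left(-181 \right)} = \left(8464 - 200823480\right) + \frac{182}{-181} = -200815016 + 182 \left(- \frac{1}{181}\right) = -200815016 - \frac{182}{181} = - \frac{36347518078}{181}$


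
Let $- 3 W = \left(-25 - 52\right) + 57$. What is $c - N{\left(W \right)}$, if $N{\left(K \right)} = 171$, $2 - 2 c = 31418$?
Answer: $-15879$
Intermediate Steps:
$W = \frac{20}{3}$ ($W = - \frac{\left(-25 - 52\right) + 57}{3} = - \frac{-77 + 57}{3} = \left(- \frac{1}{3}\right) \left(-20\right) = \frac{20}{3} \approx 6.6667$)
$c = -15708$ ($c = 1 - 15709 = -15708$)
$c - N{\left(W \right)} = -15708 - 171 = -15879$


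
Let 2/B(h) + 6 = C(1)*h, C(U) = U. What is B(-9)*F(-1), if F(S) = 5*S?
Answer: ⅔ ≈ 0.66667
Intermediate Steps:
B(h) = 2/(-6 + h) (B(h) = 2/(-6 + 1*h) = 2/(-6 + h))
B(-9)*F(-1) = (2/(-6 - 9))*(5*(-1)) = (2/(-15))*(-5) = (2*(-1/15))*(-5) = -2/15*(-5) = ⅔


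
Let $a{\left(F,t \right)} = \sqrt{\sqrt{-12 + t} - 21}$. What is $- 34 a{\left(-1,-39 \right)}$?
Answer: $- 34 \sqrt{-21 + i \sqrt{51}} \approx -26.128 - 157.98 i$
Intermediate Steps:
$a{\left(F,t \right)} = \sqrt{-21 + \sqrt{-12 + t}}$ ($a{\left(F,t \right)} = \sqrt{\sqrt{-12 + t} - 21} = \sqrt{-21 + \sqrt{-12 + t}}$)
$- 34 a{\left(-1,-39 \right)} = - 34 \sqrt{-21 + \sqrt{-12 - 39}} = - 34 \sqrt{-21 + \sqrt{-51}} = - 34 \sqrt{-21 + i \sqrt{51}}$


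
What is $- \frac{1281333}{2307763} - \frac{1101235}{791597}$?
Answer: $- \frac{3555688746106}{1826818267511} \approx -1.9464$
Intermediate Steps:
$- \frac{1281333}{2307763} - \frac{1101235}{791597} = - \frac{3555688746106}{1826818267511}$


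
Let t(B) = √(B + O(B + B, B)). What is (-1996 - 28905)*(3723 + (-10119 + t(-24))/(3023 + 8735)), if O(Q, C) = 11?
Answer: -1352379638415/11758 - 30901*I*√13/11758 ≈ -1.1502e+8 - 9.4757*I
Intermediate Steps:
t(B) = √(11 + B) (t(B) = √(B + 11) = √(11 + B))
(-1996 - 28905)*(3723 + (-10119 + t(-24))/(3023 + 8735)) = (-1996 - 28905)*(3723 + (-10119 + √(11 - 24))/(3023 + 8735)) = -30901*(3723 + (-10119 + √(-13))/11758) = -30901*(3723 + (-10119 + I*√13)*(1/11758)) = -30901*(3723 + (-10119/11758 + I*√13/11758)) = -30901*(43764915/11758 + I*√13/11758) = -1352379638415/11758 - 30901*I*√13/11758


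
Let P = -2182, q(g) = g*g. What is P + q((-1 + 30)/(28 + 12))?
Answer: -3490359/1600 ≈ -2181.5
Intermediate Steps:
q(g) = g²
P + q((-1 + 30)/(28 + 12)) = -2182 + ((-1 + 30)/(28 + 12))² = -2182 + (29/40)² = -2182 + 841/1600 = -3490359/1600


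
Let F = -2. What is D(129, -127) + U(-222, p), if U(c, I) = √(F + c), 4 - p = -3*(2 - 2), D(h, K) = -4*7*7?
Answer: -196 + 4*I*√14 ≈ -196.0 + 14.967*I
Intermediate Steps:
D(h, K) = -196 (D(h, K) = -28*7 = -196)
p = 4 (p = 4 - (-3)*(2 - 2) = 4 - (-3)*0 = 4 - 1*0 = 4 + 0 = 4)
U(c, I) = √(-2 + c)
D(129, -127) + U(-222, p) = -196 + √(-2 - 222) = -196 + √(-224) = -196 + 4*I*√14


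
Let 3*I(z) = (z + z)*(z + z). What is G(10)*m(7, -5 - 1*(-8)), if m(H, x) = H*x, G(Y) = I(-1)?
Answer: 28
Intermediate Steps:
I(z) = 4*z²/3 (I(z) = ((z + z)*(z + z))/3 = ((2*z)*(2*z))/3 = (4*z²)/3 = 4*z²/3)
G(Y) = 4/3 (G(Y) = (4/3)*(-1)² = (4/3)*1 = 4/3)
G(10)*m(7, -5 - 1*(-8)) = 4*(7*(-5 - 1*(-8)))/3 = 4*(7*(-5 + 8))/3 = 4*(7*3)/3 = (4/3)*21 = 28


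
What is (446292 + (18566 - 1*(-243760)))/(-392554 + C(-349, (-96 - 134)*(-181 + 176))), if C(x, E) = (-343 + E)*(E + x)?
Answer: 708618/253853 ≈ 2.7915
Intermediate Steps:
(446292 + (18566 - 1*(-243760)))/(-392554 + C(-349, (-96 - 134)*(-181 + 176))) = (446292 + (18566 - 1*(-243760)))/(-392554 + (((-96 - 134)*(-181 + 176))² - 343*(-96 - 134)*(-181 + 176) - 343*(-349) + ((-96 - 134)*(-181 + 176))*(-349))) = (446292 + (18566 + 243760))/(-392554 + ((-230*(-5))² - (-78890)*(-5) + 119707 - 230*(-5)*(-349))) = (446292 + 262326)/(-392554 + (1150² - 343*1150 + 119707 + 1150*(-349))) = 708618/(-392554 + (1322500 - 394450 + 119707 - 401350)) = 708618/(-392554 + 646407) = 708618/253853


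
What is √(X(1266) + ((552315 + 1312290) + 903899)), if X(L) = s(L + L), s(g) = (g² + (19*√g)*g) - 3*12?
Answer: 2*√(2294873 + 24054*√633) ≈ 3405.9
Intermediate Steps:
s(g) = -36 + g² + 19*g^(3/2) (s(g) = (g² + 19*g^(3/2)) - 36 = -36 + g² + 19*g^(3/2))
X(L) = -36 + 4*L² + 38*√2*L^(3/2) (X(L) = -36 + (L + L)² + 19*(L + L)^(3/2) = -36 + (2*L)² + 19*(2*L)^(3/2) = -36 + 4*L² + 19*(2*√2*L^(3/2)) = -36 + 4*L² + 38*√2*L^(3/2))
√(X(1266) + ((552315 + 1312290) + 903899)) = √((-36 + 4*1266² + 38*√2*1266^(3/2)) + ((552315 + 1312290) + 903899)) = √((-36 + 4*1602756 + 38*√2*(1266*√1266)) + (1864605 + 903899)) = √((-36 + 6411024 + 96216*√633) + 2768504) = √((6410988 + 96216*√633) + 2768504) = √(9179492 + 96216*√633)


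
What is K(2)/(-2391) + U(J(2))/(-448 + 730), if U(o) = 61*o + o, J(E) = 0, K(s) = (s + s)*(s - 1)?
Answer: -4/2391 ≈ -0.0016729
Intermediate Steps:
K(s) = 2*s*(-1 + s) (K(s) = (2*s)*(-1 + s) = 2*s*(-1 + s))
U(o) = 62*o
K(2)/(-2391) + U(J(2))/(-448 + 730) = (2*2*(-1 + 2))/(-2391) + (62*0)/(-448 + 730) = (2*2*1)*(-1/2391) + 0/282 = 4*(-1/2391) + 0*(1/282) = -4/2391 + 0 = -4/2391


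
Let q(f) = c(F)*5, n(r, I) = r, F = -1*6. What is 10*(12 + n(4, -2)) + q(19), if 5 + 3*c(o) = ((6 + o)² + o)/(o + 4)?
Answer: 470/3 ≈ 156.67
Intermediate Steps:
F = -6
c(o) = -5/3 + (o + (6 + o)²)/(3*(4 + o)) (c(o) = -5/3 + (((6 + o)² + o)/(o + 4))/3 = -5/3 + ((o + (6 + o)²)/(4 + o))/3 = -5/3 + (o + (6 + o)²)/(3*(4 + o)))
q(f) = -10/3 (q(f) = (4/3 + (⅓)*(-6))*5 = (4/3 - 2)*5 = -⅔*5 = -10/3)
10*(12 + n(4, -2)) + q(19) = 10*(12 + 4) - 10/3 = 10*16 - 10/3 = 160 - 10/3 = 470/3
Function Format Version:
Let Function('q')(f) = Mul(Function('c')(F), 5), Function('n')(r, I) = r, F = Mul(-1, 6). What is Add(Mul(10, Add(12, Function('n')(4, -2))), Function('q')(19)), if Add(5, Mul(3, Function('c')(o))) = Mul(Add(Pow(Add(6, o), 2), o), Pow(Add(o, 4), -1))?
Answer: Rational(470, 3) ≈ 156.67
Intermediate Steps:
F = -6
Function('c')(o) = Add(Rational(-5, 3), Mul(Rational(1, 3), Pow(Add(4, o), -1), Add(o, Pow(Add(6, o), 2)))) (Function('c')(o) = Add(Rational(-5, 3), Mul(Rational(1, 3), Mul(Add(Pow(Add(6, o), 2), o), Pow(Add(o, 4), -1)))) = Add(Rational(-5, 3), Mul(Rational(1, 3), Mul(Add(o, Pow(Add(6, o), 2)), Pow(Add(4, o), -1)))) = Add(Rational(-5, 3), Mul(Rational(1, 3), Mul(Pow(Add(4, o), -1), Add(o, Pow(Add(6, o), 2))))) = Add(Rational(-5, 3), Mul(Rational(1, 3), Pow(Add(4, o), -1), Add(o, Pow(Add(6, o), 2)))))
Function('q')(f) = Rational(-10, 3) (Function('q')(f) = Mul(Add(Rational(4, 3), Mul(Rational(1, 3), -6)), 5) = Mul(Add(Rational(4, 3), -2), 5) = Mul(Rational(-2, 3), 5) = Rational(-10, 3))
Add(Mul(10, Add(12, Function('n')(4, -2))), Function('q')(19)) = Add(Mul(10, Add(12, 4)), Rational(-10, 3)) = Add(Mul(10, 16), Rational(-10, 3)) = Add(160, Rational(-10, 3)) = Rational(470, 3)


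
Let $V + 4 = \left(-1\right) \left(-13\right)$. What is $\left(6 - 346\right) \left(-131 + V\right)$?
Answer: $41480$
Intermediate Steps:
$V = 9$ ($V = -4 - -13 = -4 + 13 = 9$)
$\left(6 - 346\right) \left(-131 + V\right) = \left(6 - 346\right) \left(-131 + 9\right) = \left(-340\right) \left(-122\right) = 41480$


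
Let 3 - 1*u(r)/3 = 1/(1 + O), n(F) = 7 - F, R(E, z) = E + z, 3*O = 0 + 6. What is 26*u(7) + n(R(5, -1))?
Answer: 211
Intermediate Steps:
O = 2 (O = (0 + 6)/3 = (1/3)*6 = 2)
u(r) = 8 (u(r) = 9 - 3/(1 + 2) = 9 - 3/3 = 9 - 3*1/3 = 9 - 1 = 8)
26*u(7) + n(R(5, -1)) = 26*8 + (7 - (5 - 1)) = 208 + (7 - 1*4) = 208 + (7 - 4) = 208 + 3 = 211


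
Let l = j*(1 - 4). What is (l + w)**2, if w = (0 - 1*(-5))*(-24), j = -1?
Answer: 13689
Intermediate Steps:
l = 3 (l = -(1 - 4) = -1*(-3) = 3)
w = -120 (w = (0 + 5)*(-24) = 5*(-24) = -120)
(l + w)**2 = (3 - 120)**2 = (-117)**2 = 13689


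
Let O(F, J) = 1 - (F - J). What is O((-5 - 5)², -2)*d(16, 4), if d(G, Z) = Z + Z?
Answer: -808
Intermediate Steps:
d(G, Z) = 2*Z
O(F, J) = 1 + J - F (O(F, J) = 1 + (J - F) = 1 + J - F)
O((-5 - 5)², -2)*d(16, 4) = (1 - 2 - (-5 - 5)²)*(2*4) = (1 - 2 - 1*(-10)²)*8 = (1 - 2 - 1*100)*8 = (1 - 2 - 100)*8 = -101*8 = -808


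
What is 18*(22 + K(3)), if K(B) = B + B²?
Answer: 612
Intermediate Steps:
18*(22 + K(3)) = 18*(22 + 3*(1 + 3)) = 18*(22 + 3*4) = 18*(22 + 12) = 18*34 = 612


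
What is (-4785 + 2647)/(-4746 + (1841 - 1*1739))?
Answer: 1069/2322 ≈ 0.46038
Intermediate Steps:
(-4785 + 2647)/(-4746 + (1841 - 1*1739)) = -2138/(-4746 + (1841 - 1739)) = -2138/(-4746 + 102) = -2138/(-4644) = -2138*(-1/4644) = 1069/2322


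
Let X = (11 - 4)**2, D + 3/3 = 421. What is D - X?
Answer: 371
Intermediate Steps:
D = 420 (D = -1 + 421 = 420)
X = 49 (X = 7**2 = 49)
D - X = 420 - 1*49 = 420 - 49 = 371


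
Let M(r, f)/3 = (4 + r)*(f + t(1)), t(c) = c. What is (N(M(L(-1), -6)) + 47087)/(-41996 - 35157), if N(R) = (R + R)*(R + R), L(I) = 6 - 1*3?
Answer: -91187/77153 ≈ -1.1819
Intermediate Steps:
L(I) = 3 (L(I) = 6 - 3 = 3)
M(r, f) = 3*(1 + f)*(4 + r) (M(r, f) = 3*((4 + r)*(f + 1)) = 3*((4 + r)*(1 + f)) = 3*((1 + f)*(4 + r)) = 3*(1 + f)*(4 + r))
N(R) = 4*R**2 (N(R) = (2*R)*(2*R) = 4*R**2)
(N(M(L(-1), -6)) + 47087)/(-41996 - 35157) = (4*(12 + 3*3 + 12*(-6) + 3*(-6)*3)**2 + 47087)/(-41996 - 35157) = (4*(12 + 9 - 72 - 54)**2 + 47087)/(-77153) = (4*(-105)**2 + 47087)*(-1/77153) = (4*11025 + 47087)*(-1/77153) = (44100 + 47087)*(-1/77153) = 91187*(-1/77153) = -91187/77153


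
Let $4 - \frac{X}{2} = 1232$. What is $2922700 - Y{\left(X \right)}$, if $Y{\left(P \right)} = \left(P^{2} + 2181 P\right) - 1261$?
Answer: $2248561$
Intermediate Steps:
$X = -2456$ ($X = 8 - 2464 = -2456$)
$Y{\left(P \right)} = -1261 + P^{2} + 2181 P$
$2922700 - Y{\left(X \right)} = 2922700 - \left(-1261 + \left(-2456\right)^{2} + 2181 \left(-2456\right)\right) = 2922700 - \left(-1261 + 6031936 - 5356536\right) = 2922700 - 674139 = 2248561$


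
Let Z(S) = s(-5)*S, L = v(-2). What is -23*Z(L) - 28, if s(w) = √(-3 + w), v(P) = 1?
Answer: -28 - 46*I*√2 ≈ -28.0 - 65.054*I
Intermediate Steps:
L = 1
Z(S) = 2*I*S*√2 (Z(S) = √(-3 - 5)*S = √(-8)*S = (2*I*√2)*S = 2*I*S*√2)
-23*Z(L) - 28 = -46*I*√2 - 28 = -28 - 46*I*√2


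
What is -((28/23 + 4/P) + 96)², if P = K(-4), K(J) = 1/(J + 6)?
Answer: -5856400/529 ≈ -11071.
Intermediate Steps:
K(J) = 1/(6 + J)
P = ½ (P = 1/(6 - 4) = 1/2 = ½ ≈ 0.50000)
-((28/23 + 4/P) + 96)² = -((28/23 + 4/(½)) + 96)² = -((28*(1/23) + 4*2) + 96)² = -((28/23 + 8) + 96)² = -(212/23 + 96)² = -(2420/23)² = -1*5856400/529 = -5856400/529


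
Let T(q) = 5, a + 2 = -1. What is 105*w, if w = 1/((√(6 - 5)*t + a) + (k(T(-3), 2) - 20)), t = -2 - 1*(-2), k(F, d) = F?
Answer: -35/6 ≈ -5.8333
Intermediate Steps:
a = -3 (a = -2 - 1 = -3)
t = 0 (t = -2 + 2 = 0)
w = -1/18 (w = 1/((√(6 - 5)*0 - 3) + (5 - 20)) = 1/((√1*0 - 3) - 15) = 1/((1*0 - 3) - 15) = 1/((0 - 3) - 15) = 1/(-3 - 15) = 1/(-18) = -1/18 ≈ -0.055556)
105*w = 105*(-1/18) = -35/6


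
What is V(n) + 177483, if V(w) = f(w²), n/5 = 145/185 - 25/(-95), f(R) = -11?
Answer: 177472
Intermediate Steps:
n = 3680/703 (n = 5*(145/185 - 25/(-95)) = 5*(145*(1/185) - 25*(-1/95)) = 5*(29/37 + 5/19) = 5*(736/703) = 3680/703 ≈ 5.2347)
V(w) = -11
V(n) + 177483 = -11 + 177483 = 177472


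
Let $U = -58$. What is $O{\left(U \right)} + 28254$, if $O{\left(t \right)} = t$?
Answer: $28196$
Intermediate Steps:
$O{\left(U \right)} + 28254 = -58 + 28254 = 28196$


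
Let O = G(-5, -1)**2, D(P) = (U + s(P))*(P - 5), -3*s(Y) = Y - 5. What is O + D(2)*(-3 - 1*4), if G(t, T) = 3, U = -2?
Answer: -12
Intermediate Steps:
s(Y) = 5/3 - Y/3 (s(Y) = -(Y - 5)/3 = -(-5 + Y)/3 = 5/3 - Y/3)
D(P) = (-5 + P)*(-1/3 - P/3) (D(P) = (-2 + (5/3 - P/3))*(P - 5) = (-1/3 - P/3)*(-5 + P) = (-5 + P)*(-1/3 - P/3))
O = 9 (O = 3**2 = 9)
O + D(2)*(-3 - 1*4) = 9 + (5/3 - 1/3*2 - 1/3*2*(-5 + 2))*(-3 - 1*4) = 9 + (5/3 - 2/3 - 1/3*2*(-3))*(-3 - 4) = 9 + (5/3 - 2/3 + 2)*(-7) = 9 + 3*(-7) = 9 - 21 = -12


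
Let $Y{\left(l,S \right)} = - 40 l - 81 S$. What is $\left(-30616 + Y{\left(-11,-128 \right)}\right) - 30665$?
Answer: $-50473$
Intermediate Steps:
$Y{\left(l,S \right)} = - 81 S - 40 l$
$\left(-30616 + Y{\left(-11,-128 \right)}\right) - 30665 = \left(-30616 - -10808\right) - 30665 = \left(-30616 + \left(10368 + 440\right)\right) - 30665 = \left(-30616 + 10808\right) - 30665 = -19808 - 30665 = -50473$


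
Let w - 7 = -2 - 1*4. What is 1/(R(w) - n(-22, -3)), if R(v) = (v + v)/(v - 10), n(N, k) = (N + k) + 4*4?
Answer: 9/79 ≈ 0.11392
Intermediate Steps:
w = 1 (w = 7 + (-2 - 1*4) = 7 + (-2 - 4) = 7 - 6 = 1)
n(N, k) = 16 + N + k (n(N, k) = (N + k) + 16 = 16 + N + k)
R(v) = 2*v/(-10 + v) (R(v) = (2*v)/(-10 + v) = 2*v/(-10 + v))
1/(R(w) - n(-22, -3)) = 1/(2*1/(-10 + 1) - (16 - 22 - 3)) = 1/(2*1/(-9) - 1*(-9)) = 1/(2*1*(-⅑) + 9) = 1/(-2/9 + 9) = 1/(79/9) = 9/79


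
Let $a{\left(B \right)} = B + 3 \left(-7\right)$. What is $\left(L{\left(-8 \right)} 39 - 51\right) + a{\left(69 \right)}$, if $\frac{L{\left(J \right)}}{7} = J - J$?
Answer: $-3$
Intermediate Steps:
$a{\left(B \right)} = -21 + B$ ($a{\left(B \right)} = B - 21 = -21 + B$)
$L{\left(J \right)} = 0$ ($L{\left(J \right)} = 7 \left(J - J\right) = 7 \cdot 0 = 0$)
$\left(L{\left(-8 \right)} 39 - 51\right) + a{\left(69 \right)} = \left(0 \cdot 39 - 51\right) + \left(-21 + 69\right) = \left(0 - 51\right) + 48 = -51 + 48 = -3$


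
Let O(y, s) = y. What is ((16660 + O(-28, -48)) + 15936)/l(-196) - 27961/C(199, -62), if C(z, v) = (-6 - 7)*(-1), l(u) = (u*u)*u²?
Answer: -5158067171429/2398157216 ≈ -2150.8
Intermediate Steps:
l(u) = u⁴ (l(u) = u²*u² = u⁴)
C(z, v) = 13 (C(z, v) = -13*(-1) = 13)
((16660 + O(-28, -48)) + 15936)/l(-196) - 27961/C(199, -62) = ((16660 - 28) + 15936)/((-196)⁴) - 27961/13 = (16632 + 15936)/1475789056 - 27961*1/13 = 32568*(1/1475789056) - 27961/13 = 4071/184473632 - 27961/13 = -5158067171429/2398157216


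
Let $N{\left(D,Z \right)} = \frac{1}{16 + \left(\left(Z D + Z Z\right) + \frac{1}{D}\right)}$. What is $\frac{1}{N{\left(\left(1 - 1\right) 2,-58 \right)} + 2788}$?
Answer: $\frac{1}{2788} \approx 0.00035868$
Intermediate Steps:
$N{\left(D,Z \right)} = \frac{1}{16 + \frac{1}{D} + Z^{2} + D Z}$ ($N{\left(D,Z \right)} = \frac{1}{16 + \left(\left(D Z + Z^{2}\right) + \frac{1}{D}\right)} = \frac{1}{16 + \left(\left(Z^{2} + D Z\right) + \frac{1}{D}\right)} = \frac{1}{16 + \left(\frac{1}{D} + Z^{2} + D Z\right)} = \frac{1}{16 + \frac{1}{D} + Z^{2} + D Z}$)
$\frac{1}{N{\left(\left(1 - 1\right) 2,-58 \right)} + 2788} = \frac{1}{\frac{\left(1 - 1\right) 2}{1 + 16 \left(1 - 1\right) 2 + \left(1 - 1\right) 2 \left(-58\right)^{2} - 58 \left(\left(1 - 1\right) 2\right)^{2}} + 2788} = \frac{1}{\frac{0 \cdot 2}{1 + 16 \cdot 0 \cdot 2 + 0 \cdot 2 \cdot 3364 - 58 \left(0 \cdot 2\right)^{2}} + 2788} = \frac{1}{\frac{0}{1 + 16 \cdot 0 + 0 \cdot 3364 - 58 \cdot 0^{2}} + 2788} = \frac{1}{\frac{0}{1 + 0 + 0 - 0} + 2788} = \frac{1}{\frac{0}{1 + 0 + 0 + 0} + 2788} = \frac{1}{\frac{0}{1} + 2788} = \frac{1}{0 \cdot 1 + 2788} = \frac{1}{0 + 2788} = \frac{1}{2788}$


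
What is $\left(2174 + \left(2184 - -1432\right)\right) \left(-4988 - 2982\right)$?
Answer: $-46146300$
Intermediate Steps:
$\left(2174 + \left(2184 - -1432\right)\right) \left(-4988 - 2982\right) = \left(2174 + \left(2184 + 1432\right)\right) \left(-7970\right) = \left(2174 + 3616\right) \left(-7970\right) = 5790 \left(-7970\right) = -46146300$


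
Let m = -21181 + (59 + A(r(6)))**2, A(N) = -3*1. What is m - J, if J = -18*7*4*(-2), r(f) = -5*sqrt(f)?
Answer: -19053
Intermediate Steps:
A(N) = -3
m = -18045 (m = -21181 + (59 - 3)**2 = -21181 + 56**2 = -21181 + 3136 = -18045)
J = 1008 (J = -504*(-2) = -18*(-56) = 1008)
m - J = -18045 - 1*1008 = -18045 - 1008 = -19053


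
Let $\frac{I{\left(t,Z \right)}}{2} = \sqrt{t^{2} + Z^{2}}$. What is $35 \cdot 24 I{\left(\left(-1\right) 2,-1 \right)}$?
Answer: $1680 \sqrt{5} \approx 3756.6$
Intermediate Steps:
$I{\left(t,Z \right)} = 2 \sqrt{Z^{2} + t^{2}}$ ($I{\left(t,Z \right)} = 2 \sqrt{t^{2} + Z^{2}} = 2 \sqrt{Z^{2} + t^{2}}$)
$35 \cdot 24 I{\left(\left(-1\right) 2,-1 \right)} = 35 \cdot 24 \cdot 2 \sqrt{\left(-1\right)^{2} + \left(\left(-1\right) 2\right)^{2}} = 840 \cdot 2 \sqrt{1 + \left(-2\right)^{2}} = 840 \cdot 2 \sqrt{1 + 4} = 840 \cdot 2 \sqrt{5} = 1680 \sqrt{5}$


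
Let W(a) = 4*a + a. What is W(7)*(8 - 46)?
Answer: -1330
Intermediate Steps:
W(a) = 5*a
W(7)*(8 - 46) = (5*7)*(8 - 46) = 35*(-38) = -1330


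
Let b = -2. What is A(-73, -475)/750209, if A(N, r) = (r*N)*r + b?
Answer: -16470627/750209 ≈ -21.955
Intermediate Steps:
A(N, r) = -2 + N*r**2 (A(N, r) = (r*N)*r - 2 = (N*r)*r - 2 = N*r**2 - 2 = -2 + N*r**2)
A(-73, -475)/750209 = (-2 - 73*(-475)**2)/750209 = (-2 - 73*225625)*(1/750209) = (-2 - 16470625)*(1/750209) = -16470627*1/750209 = -16470627/750209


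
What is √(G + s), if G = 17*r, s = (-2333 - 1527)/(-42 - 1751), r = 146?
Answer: √7986176198/1793 ≈ 49.841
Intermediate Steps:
s = 3860/1793 (s = -3860/(-1793) = -3860*(-1/1793) = 3860/1793 ≈ 2.1528)
G = 2482 (G = 17*146 = 2482)
√(G + s) = √(2482 + 3860/1793) = √(4454086/1793) = √7986176198/1793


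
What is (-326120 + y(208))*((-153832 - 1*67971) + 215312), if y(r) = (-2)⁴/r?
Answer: 27518977469/13 ≈ 2.1168e+9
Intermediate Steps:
y(r) = 16/r
(-326120 + y(208))*((-153832 - 1*67971) + 215312) = (-326120 + 16/208)*((-153832 - 1*67971) + 215312) = (-326120 + 16*(1/208))*((-153832 - 67971) + 215312) = (-326120 + 1/13)*(-221803 + 215312) = -4239559/13*(-6491) = 27518977469/13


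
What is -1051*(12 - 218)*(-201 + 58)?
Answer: -30960358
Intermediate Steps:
-1051*(12 - 218)*(-201 + 58) = -(-216506)*(-143) = -1051*29458 = -30960358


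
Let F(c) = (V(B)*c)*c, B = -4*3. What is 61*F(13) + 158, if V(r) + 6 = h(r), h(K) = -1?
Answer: -72005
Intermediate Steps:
B = -12
V(r) = -7 (V(r) = -6 - 1 = -7)
F(c) = -7*c² (F(c) = (-7*c)*c = -7*c²)
61*F(13) + 158 = 61*(-7*13²) + 158 = 61*(-7*169) + 158 = 61*(-1183) + 158 = -72163 + 158 = -72005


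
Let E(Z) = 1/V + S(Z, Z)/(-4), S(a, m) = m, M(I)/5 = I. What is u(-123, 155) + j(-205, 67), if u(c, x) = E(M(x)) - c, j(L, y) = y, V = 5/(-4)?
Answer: -91/20 ≈ -4.5500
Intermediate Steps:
V = -5/4 (V = 5*(-¼) = -5/4 ≈ -1.2500)
M(I) = 5*I
E(Z) = -⅘ - Z/4 (E(Z) = 1/(-5/4) + Z/(-4) = 1*(-⅘) + Z*(-¼) = -⅘ - Z/4)
u(c, x) = -⅘ - c - 5*x/4 (u(c, x) = (-⅘ - 5*x/4) - c = -⅘ - c - 5*x/4)
u(-123, 155) + j(-205, 67) = (-⅘ - 1*(-123) - 5/4*155) + 67 = (-⅘ + 123 - 775/4) + 67 = -1431/20 + 67 = -91/20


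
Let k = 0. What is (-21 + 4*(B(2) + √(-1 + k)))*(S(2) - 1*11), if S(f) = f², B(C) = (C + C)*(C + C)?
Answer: -301 - 28*I ≈ -301.0 - 28.0*I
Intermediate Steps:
B(C) = 4*C² (B(C) = (2*C)*(2*C) = 4*C²)
(-21 + 4*(B(2) + √(-1 + k)))*(S(2) - 1*11) = (-21 + 4*(4*2² + √(-1 + 0)))*(2² - 1*11) = (-21 + 4*(4*4 + √(-1)))*(4 - 11) = (-21 + 4*(16 + I))*(-7) = (-21 + (64 + 4*I))*(-7) = (43 + 4*I)*(-7) = -301 - 28*I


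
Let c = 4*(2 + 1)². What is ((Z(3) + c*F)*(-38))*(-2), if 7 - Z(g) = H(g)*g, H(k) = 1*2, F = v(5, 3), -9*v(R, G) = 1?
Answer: -228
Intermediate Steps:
c = 36 (c = 4*3² = 4*9 = 36)
v(R, G) = -⅑ (v(R, G) = -⅑*1 = -⅑)
F = -⅑ ≈ -0.11111
H(k) = 2
Z(g) = 7 - 2*g
((Z(3) + c*F)*(-38))*(-2) = (((7 - 2*3) + 36*(-⅑))*(-38))*(-2) = (((7 - 6) - 4)*(-38))*(-2) = ((1 - 4)*(-38))*(-2) = -3*(-38)*(-2) = 114*(-2) = -228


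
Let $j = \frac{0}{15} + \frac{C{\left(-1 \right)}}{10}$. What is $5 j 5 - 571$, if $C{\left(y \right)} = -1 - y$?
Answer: $-571$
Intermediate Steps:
$j = 0$ ($j = \frac{0}{15} + \frac{-1 - -1}{10} = 0 \cdot \frac{1}{15} + \left(-1 + 1\right) \frac{1}{10} = 0 + 0 \cdot \frac{1}{10} = 0 + 0 = 0$)
$5 j 5 - 571 = 5 \cdot 0 \cdot 5 - 571 = 0 \cdot 5 - 571 = 0 - 571 = -571$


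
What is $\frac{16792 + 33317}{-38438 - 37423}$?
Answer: $- \frac{16703}{25287} \approx -0.66054$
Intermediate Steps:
$\frac{16792 + 33317}{-38438 - 37423} = \frac{50109}{-75861} = 50109 \left(- \frac{1}{75861}\right) = - \frac{16703}{25287}$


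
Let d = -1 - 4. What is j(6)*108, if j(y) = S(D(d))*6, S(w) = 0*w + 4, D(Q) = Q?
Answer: 2592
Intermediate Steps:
d = -5
S(w) = 4 (S(w) = 0 + 4 = 4)
j(y) = 24 (j(y) = 4*6 = 24)
j(6)*108 = 24*108 = 2592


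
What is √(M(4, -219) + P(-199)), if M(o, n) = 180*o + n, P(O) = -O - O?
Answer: √899 ≈ 29.983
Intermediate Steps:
P(O) = -2*O
M(o, n) = n + 180*o
√(M(4, -219) + P(-199)) = √((-219 + 180*4) - 2*(-199)) = √((-219 + 720) + 398) = √(501 + 398) = √899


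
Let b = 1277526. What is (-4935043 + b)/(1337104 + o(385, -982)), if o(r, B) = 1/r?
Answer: -1408144045/514785041 ≈ -2.7354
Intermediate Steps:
(-4935043 + b)/(1337104 + o(385, -982)) = (-4935043 + 1277526)/(1337104 + 1/385) = -3657517/(1337104 + 1/385) = -3657517/514785041/385 = -3657517*385/514785041 = -1408144045/514785041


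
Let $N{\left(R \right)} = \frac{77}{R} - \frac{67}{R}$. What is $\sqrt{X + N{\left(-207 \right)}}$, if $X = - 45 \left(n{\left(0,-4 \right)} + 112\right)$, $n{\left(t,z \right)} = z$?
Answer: $\frac{i \sqrt{23138690}}{69} \approx 69.714 i$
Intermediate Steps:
$N{\left(R \right)} = \frac{10}{R}$
$X = -4860$ ($X = - 45 \left(-4 + 112\right) = \left(-45\right) 108 = -4860$)
$\sqrt{X + N{\left(-207 \right)}} = \sqrt{-4860 + \frac{10}{-207}} = \sqrt{-4860 + 10 \left(- \frac{1}{207}\right)} = \sqrt{-4860 - \frac{10}{207}} = \sqrt{- \frac{1006030}{207}} = \frac{i \sqrt{23138690}}{69}$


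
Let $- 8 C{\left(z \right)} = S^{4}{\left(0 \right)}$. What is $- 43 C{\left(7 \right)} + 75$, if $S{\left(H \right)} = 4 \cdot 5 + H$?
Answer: $860075$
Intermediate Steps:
$S{\left(H \right)} = 20 + H$
$C{\left(z \right)} = -20000$ ($C{\left(z \right)} = - \frac{\left(20 + 0\right)^{4}}{8} = - \frac{20^{4}}{8} = \left(- \frac{1}{8}\right) 160000 = -20000$)
$- 43 C{\left(7 \right)} + 75 = \left(-43\right) \left(-20000\right) + 75 = 860000 + 75 = 860075$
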